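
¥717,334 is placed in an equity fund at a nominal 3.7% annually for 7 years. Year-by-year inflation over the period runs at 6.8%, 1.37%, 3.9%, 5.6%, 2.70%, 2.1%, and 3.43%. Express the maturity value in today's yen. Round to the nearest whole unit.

Nominal value at maturity: ¥717,334 × (1 + 3.7%)^7 ≈ ¥925,066.
Price-level factor over 7 years: 1.068 × 1.0137 × 1.039 × 1.056 × 1.0270 × 1.021 × 1.0343 ≈ 1.2882580808.
Dividing the nominal maturity value by the price-level factor gives the value in today's money.

¥718,075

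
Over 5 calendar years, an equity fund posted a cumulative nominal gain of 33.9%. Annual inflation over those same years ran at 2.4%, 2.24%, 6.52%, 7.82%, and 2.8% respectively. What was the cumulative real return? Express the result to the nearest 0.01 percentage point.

Cumulative inflation factor: 1.024 × 1.0224 × 1.0652 × 1.0782 × 1.028 ≈ 1.23607.
Nominal growth factor: 1.33900. Real growth factor = 1.33900 / 1.23607 ≈ 1.08327.
Total real return ≈ 8.3269%.

8.33%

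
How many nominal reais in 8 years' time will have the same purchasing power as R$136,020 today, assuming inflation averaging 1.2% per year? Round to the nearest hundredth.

R$149,639.71

Cumulative price-level factor: (1+1.2%)^8 ≈ 1.1001302335.
Multiplying R$136,020 by the price-level factor gives the future nominal sum.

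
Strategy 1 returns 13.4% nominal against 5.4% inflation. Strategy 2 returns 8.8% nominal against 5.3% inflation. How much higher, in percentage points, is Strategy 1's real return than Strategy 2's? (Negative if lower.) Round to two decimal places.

4.27

Strategy 1 real return: 1.134/1.054 − 1 = 7.590%.
Strategy 2 real return: 1.088/1.053 − 1 = 3.324%.
Difference: 7.590 − 3.324 = 4.266 pp.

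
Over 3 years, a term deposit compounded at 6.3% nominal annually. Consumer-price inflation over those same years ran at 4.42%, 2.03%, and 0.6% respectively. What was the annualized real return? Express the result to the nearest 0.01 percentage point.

Cumulative inflation factor: 1.0442 × 1.0203 × 1.006 ≈ 1.07179.
Nominal growth factor: 1.20116. Real growth factor = 1.20116 / 1.07179 ≈ 1.12070.
Annualized: 1.12070^(1/3) − 1 ≈ 0.03872.

3.87%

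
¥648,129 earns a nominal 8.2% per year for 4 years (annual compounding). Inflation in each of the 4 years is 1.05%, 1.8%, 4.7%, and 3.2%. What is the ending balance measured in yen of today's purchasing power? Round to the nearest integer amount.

¥799,208

Nominal value at maturity: ¥648,129 × (1 + 8.2%)^4 ≈ ¥888,322.
Price-level factor over 4 years: 1.0105 × 1.018 × 1.047 × 1.032 ≈ 1.1115025793.
Dividing the nominal maturity value by the price-level factor gives the value in today's money.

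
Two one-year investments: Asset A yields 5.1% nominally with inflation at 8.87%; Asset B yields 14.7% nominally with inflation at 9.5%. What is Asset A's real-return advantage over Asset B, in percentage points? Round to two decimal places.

Asset A real return: 1.051/1.0887 − 1 = -3.463%.
Asset B real return: 1.147/1.095 − 1 = 4.749%.
Difference: -3.463 − 4.749 = -8.212 pp.

-8.21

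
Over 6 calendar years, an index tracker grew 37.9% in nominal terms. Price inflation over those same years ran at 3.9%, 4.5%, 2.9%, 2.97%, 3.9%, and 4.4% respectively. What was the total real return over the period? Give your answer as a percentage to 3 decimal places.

10.507%

Cumulative inflation factor: 1.039 × 1.045 × 1.029 × 1.0297 × 1.039 × 1.044 ≈ 1.24788.
Nominal growth factor: 1.37900. Real growth factor = 1.37900 / 1.24788 ≈ 1.10507.
Total real return ≈ 10.5071%.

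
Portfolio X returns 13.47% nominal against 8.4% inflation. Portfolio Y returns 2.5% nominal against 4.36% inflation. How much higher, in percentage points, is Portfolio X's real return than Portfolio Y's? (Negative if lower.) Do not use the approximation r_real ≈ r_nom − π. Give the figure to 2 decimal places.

Portfolio X real return: 1.1347/1.084 − 1 = 4.677%.
Portfolio Y real return: 1.025/1.0436 − 1 = -1.782%.
Difference: 4.677 − (-1.782) = 6.459 pp.

6.46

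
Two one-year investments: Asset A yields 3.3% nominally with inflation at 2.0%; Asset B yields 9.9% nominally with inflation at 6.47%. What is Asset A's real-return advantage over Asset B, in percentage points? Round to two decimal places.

-1.95

Asset A real return: 1.033/1.020 − 1 = 1.275%.
Asset B real return: 1.099/1.0647 − 1 = 3.222%.
Difference: 1.275 − 3.222 = -1.947 pp.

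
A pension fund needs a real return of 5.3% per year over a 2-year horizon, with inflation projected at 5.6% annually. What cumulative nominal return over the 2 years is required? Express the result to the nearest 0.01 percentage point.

Required annual nominal rate: (1+5.3%)(1+5.6%) − 1 = 11.1968%.
Cumulative over 2 years: (1 + 0.111968)^2 − 1 ≈ 0.23647.

23.65%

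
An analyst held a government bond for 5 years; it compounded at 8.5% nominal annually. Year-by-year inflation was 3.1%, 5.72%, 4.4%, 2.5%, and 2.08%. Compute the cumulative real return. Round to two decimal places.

26.29%

Cumulative inflation factor: 1.031 × 1.0572 × 1.044 × 1.025 × 1.0208 ≈ 1.19064.
Nominal growth factor: 1.50366. Real growth factor = 1.50366 / 1.19064 ≈ 1.26290.
Total real return ≈ 26.2897%.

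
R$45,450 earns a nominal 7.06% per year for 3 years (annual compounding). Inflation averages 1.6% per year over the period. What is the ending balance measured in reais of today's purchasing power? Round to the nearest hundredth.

R$53,178.30

Nominal value at maturity: R$45,450 × (1 + 7.06%)^3 ≈ R$55,771.92.
Price-level factor over 3 years: (1 + 1.6%)^3 = 1.048772096.
The maturity value deflated by that factor is the answer in today's purchasing power.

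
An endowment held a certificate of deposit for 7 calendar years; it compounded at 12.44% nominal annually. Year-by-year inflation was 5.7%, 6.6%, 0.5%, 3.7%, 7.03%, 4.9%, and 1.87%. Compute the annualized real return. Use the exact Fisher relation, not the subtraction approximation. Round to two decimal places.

7.80%

Cumulative inflation factor: 1.057 × 1.066 × 1.005 × 1.037 × 1.0703 × 1.049 × 1.0187 ≈ 1.34309.
Nominal growth factor: 2.27220. Real growth factor = 2.27220 / 1.34309 ≈ 1.69177.
Annualized: 1.69177^(1/7) − 1 ≈ 0.07800.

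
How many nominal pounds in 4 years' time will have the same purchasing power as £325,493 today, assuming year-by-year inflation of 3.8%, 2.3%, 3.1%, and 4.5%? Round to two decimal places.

£372,382.79

Cumulative price-level factor: 1.038 × 1.023 × 1.031 × 1.045 ≈ 1.1440577382.
Multiplying £325,493 by the price-level factor gives the future nominal sum.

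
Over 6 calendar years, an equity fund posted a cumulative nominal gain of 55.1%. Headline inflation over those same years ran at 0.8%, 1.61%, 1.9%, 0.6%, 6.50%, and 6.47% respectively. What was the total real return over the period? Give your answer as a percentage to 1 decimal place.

30.3%

Cumulative inflation factor: 1.008 × 1.0161 × 1.019 × 1.006 × 1.0650 × 1.0647 ≈ 1.19055.
Nominal growth factor: 1.55100. Real growth factor = 1.55100 / 1.19055 ≈ 1.30276.
Total real return ≈ 30.2764%.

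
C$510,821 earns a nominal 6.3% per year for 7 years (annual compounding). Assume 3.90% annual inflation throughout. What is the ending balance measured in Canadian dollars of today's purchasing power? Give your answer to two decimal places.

C$599,366.91

Nominal value at maturity: C$510,821 × (1 + 6.3%)^7 ≈ C$783,432.52.
Price-level factor over 7 years: (1 + 3.90%)^7 ≈ 1.3071000549.
The maturity value deflated by that factor is the answer in today's purchasing power.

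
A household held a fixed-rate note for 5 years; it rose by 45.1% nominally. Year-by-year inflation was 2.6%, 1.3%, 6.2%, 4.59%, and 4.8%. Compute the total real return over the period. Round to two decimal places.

Cumulative inflation factor: 1.026 × 1.013 × 1.062 × 1.0459 × 1.048 ≈ 1.20985.
Nominal growth factor: 1.45100. Real growth factor = 1.45100 / 1.20985 ≈ 1.19932.
Total real return ≈ 19.9319%.

19.93%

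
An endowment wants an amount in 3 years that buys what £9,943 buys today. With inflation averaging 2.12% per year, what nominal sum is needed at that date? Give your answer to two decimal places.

£10,588.88

Cumulative price-level factor: (1+2.12%)^3 ≈ 1.0649578481.
Multiplying £9,943 by the price-level factor gives the future nominal sum.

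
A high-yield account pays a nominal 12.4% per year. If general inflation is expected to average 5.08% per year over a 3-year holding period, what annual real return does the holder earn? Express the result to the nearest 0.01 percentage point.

With constant rates the annual real return is the same each year: (1+12.4%)/(1+5.08%) − 1 = 0.06966.

6.97%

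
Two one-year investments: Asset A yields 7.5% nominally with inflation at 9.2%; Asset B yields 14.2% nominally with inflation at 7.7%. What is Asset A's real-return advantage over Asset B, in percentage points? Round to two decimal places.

-7.59

Asset A real return: 1.075/1.092 − 1 = -1.557%.
Asset B real return: 1.142/1.077 − 1 = 6.035%.
Difference: -1.557 − 6.035 = -7.592 pp.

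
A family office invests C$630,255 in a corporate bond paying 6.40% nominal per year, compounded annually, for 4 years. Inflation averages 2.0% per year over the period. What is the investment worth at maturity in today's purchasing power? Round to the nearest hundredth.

C$746,246.19

Nominal value at maturity: C$630,255 × (1 + 6.40%)^4 ≈ C$807,760.87.
Price-level factor over 4 years: (1 + 2.0%)^4 = 1.08243216.
Dividing the nominal maturity value by the price-level factor gives the value in today's money.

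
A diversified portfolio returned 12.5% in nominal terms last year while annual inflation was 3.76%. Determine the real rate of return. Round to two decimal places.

8.42%

Real return via the Fisher equation: (1 + 12.5%)/(1 + 3.76%) − 1 = 1.125/1.0376 − 1 ≈ 0.08423.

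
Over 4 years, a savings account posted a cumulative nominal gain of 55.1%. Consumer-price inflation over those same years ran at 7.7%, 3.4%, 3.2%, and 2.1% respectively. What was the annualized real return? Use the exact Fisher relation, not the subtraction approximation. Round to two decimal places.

Cumulative inflation factor: 1.077 × 1.034 × 1.032 × 1.021 ≈ 1.17339.
Nominal growth factor: 1.55100. Real growth factor = 1.55100 / 1.17339 ≈ 1.32181.
Annualized: 1.32181^(1/4) − 1 ≈ 0.07224.

7.22%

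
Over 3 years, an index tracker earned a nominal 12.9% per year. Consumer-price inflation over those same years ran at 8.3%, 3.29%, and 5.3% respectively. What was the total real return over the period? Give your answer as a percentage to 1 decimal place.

22.2%

Cumulative inflation factor: 1.083 × 1.0329 × 1.053 ≈ 1.17792.
Nominal growth factor: 1.43907. Real growth factor = 1.43907 / 1.17792 ≈ 1.22171.
Total real return ≈ 22.1706%.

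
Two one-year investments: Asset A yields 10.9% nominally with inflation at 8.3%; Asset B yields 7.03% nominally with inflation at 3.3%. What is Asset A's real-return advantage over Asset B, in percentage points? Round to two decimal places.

Asset A real return: 1.109/1.083 − 1 = 2.401%.
Asset B real return: 1.0703/1.033 − 1 = 3.611%.
Difference: 2.401 − 3.611 = -1.210 pp.

-1.21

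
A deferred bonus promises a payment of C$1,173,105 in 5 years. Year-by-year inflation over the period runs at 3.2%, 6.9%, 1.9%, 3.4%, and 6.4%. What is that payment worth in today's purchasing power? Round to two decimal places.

Price-level factor over 5 years: 1.032 × 1.069 × 1.019 × 1.034 × 1.064 ≈ 1.2367837009.
Purchasing power today: C$1,173,105 divided by that factor.

C$948,512.66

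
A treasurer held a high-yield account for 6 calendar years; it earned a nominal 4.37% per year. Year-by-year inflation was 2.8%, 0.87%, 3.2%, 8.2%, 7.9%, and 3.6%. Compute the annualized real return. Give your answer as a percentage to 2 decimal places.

Cumulative inflation factor: 1.028 × 1.0087 × 1.032 × 1.082 × 1.079 × 1.036 ≈ 1.29432.
Nominal growth factor: 1.29257. Real growth factor = 1.29257 / 1.29432 ≈ 0.99864.
Annualized: 0.99864^(1/6) − 1 ≈ -0.00023.

-0.02%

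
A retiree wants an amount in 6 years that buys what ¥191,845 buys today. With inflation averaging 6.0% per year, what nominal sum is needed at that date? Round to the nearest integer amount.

¥272,136

Cumulative price-level factor: (1+6.0%)^6 ≈ 1.4185191123.
The nominal amount required is ¥191,845 scaled up by that factor.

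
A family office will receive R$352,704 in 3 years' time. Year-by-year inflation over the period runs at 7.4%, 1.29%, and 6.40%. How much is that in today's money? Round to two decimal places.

R$304,717.86

Price-level factor over 3 years: 1.074 × 1.0129 × 1.0640 = 1.1574772944.
Purchasing power today: R$352,704 divided by that factor.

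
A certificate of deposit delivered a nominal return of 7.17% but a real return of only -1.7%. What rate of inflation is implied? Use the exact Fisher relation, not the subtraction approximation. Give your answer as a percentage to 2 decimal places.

From (1+r_nom) = (1+r_real)(1+π), we get 1+π = (1 + 7.17%)/(1 − 1.7%) = 1.0717/0.983 ≈ 1.09023.
So π ≈ 9.0234%.

9.02%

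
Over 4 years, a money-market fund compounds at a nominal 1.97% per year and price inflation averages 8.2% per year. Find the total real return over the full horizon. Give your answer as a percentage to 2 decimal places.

The annual real rate is (1+1.97%)/(1+8.2%) − 1 = -5.7579%.
Compounded over 4 years: (1 + -0.057579)^4 − 1 ≈ -0.21118.

-21.12%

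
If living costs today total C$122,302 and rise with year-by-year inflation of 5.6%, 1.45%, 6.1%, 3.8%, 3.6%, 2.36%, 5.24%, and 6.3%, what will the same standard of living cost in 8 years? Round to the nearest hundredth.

Cumulative price-level factor: 1.056 × 1.0145 × 1.061 × 1.038 × 1.036 × 1.0236 × 1.0524 × 1.063 ≈ 1.3996931704.
Multiplying C$122,302 by the price-level factor gives the future nominal sum.

C$171,185.27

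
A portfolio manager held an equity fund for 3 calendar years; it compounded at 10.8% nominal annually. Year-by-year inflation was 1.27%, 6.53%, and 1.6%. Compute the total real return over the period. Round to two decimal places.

24.10%

Cumulative inflation factor: 1.0127 × 1.0653 × 1.016 ≈ 1.09609.
Nominal growth factor: 1.36025. Real growth factor = 1.36025 / 1.09609 ≈ 1.24100.
Total real return ≈ 24.1003%.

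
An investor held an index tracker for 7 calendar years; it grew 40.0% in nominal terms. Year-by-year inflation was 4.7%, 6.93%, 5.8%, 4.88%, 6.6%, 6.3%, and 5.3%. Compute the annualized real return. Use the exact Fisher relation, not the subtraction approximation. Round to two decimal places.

Cumulative inflation factor: 1.047 × 1.0693 × 1.058 × 1.0488 × 1.066 × 1.063 × 1.053 ≈ 1.48233.
Nominal growth factor: 1.40000. Real growth factor = 1.40000 / 1.48233 ≈ 0.94446.
Annualized: 0.94446^(1/7) − 1 ≈ -0.00813.

-0.81%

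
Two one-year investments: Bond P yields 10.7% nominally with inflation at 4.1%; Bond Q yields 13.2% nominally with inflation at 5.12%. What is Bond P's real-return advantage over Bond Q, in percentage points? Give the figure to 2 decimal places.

Bond P real return: 1.107/1.041 − 1 = 6.340%.
Bond Q real return: 1.132/1.0512 − 1 = 7.686%.
Difference: 6.340 − 7.686 = -1.346 pp.

-1.35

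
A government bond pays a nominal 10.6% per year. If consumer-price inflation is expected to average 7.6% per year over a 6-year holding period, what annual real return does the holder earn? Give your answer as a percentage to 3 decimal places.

With constant rates the annual real return is the same each year: (1+10.6%)/(1+7.6%) − 1 = 0.02788.

2.788%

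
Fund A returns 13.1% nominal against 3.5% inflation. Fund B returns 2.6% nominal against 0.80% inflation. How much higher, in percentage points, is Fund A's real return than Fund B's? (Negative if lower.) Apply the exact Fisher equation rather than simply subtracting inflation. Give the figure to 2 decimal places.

Fund A real return: 1.131/1.035 − 1 = 9.275%.
Fund B real return: 1.026/1.0080 − 1 = 1.786%.
Difference: 9.275 − 1.786 = 7.489 pp.

7.49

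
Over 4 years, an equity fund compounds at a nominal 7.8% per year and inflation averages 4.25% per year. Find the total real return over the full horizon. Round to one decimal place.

14.3%

The annual real rate is (1+7.8%)/(1+4.25%) − 1 = 3.4053%.
Compounded over 4 years: (1 + 0.034053)^4 − 1 ≈ 0.14333.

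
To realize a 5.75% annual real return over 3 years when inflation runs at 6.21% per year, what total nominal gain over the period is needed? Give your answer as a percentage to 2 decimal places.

41.69%

Required annual nominal rate: (1+5.75%)(1+6.21%) − 1 = 12.317075%.
Cumulative over 3 years: (1 + 0.12317075)^3 − 1 ≈ 0.41689.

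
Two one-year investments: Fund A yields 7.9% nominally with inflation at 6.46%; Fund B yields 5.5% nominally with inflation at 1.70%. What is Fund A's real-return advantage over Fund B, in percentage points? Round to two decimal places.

Fund A real return: 1.079/1.0646 − 1 = 1.353%.
Fund B real return: 1.055/1.0170 − 1 = 3.736%.
Difference: 1.353 − 3.736 = -2.383 pp.

-2.38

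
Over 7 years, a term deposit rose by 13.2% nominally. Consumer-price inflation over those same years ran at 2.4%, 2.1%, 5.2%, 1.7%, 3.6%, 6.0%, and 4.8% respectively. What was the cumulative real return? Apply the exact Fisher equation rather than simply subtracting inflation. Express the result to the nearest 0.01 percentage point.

-12.07%

Cumulative inflation factor: 1.024 × 1.021 × 1.052 × 1.017 × 1.036 × 1.060 × 1.048 ≈ 1.28733.
Nominal growth factor: 1.13200. Real growth factor = 1.13200 / 1.28733 ≈ 0.87934.
Total real return ≈ -12.0659%.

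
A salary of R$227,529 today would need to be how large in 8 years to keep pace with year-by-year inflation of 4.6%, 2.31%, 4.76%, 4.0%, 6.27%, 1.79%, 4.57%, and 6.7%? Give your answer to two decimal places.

Cumulative price-level factor: 1.046 × 1.0231 × 1.0476 × 1.040 × 1.0627 × 1.0179 × 1.0457 × 1.067 ≈ 1.4072327075.
The nominal amount required is R$227,529 scaled up by that factor.

R$320,186.25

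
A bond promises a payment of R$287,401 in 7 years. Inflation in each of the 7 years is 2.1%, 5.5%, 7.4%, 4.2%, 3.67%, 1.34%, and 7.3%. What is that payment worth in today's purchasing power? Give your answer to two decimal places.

Price-level factor over 7 years: 1.021 × 1.055 × 1.074 × 1.042 × 1.0367 × 1.0134 × 1.073 ≈ 1.3588888104.
Purchasing power today: R$287,401 divided by that factor.

R$211,497.07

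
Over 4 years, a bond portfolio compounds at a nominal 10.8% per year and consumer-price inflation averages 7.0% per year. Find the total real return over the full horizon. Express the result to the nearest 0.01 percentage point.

14.98%

The annual real rate is (1+10.8%)/(1+7.0%) − 1 = 3.5514%.
Compounded over 4 years: (1 + 0.035514)^4 − 1 ≈ 0.14980.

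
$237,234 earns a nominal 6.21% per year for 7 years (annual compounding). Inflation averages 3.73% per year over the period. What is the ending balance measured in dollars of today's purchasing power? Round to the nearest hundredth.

$279,900.81

Nominal value at maturity: $237,234 × (1 + 6.21%)^7 ≈ $361,688.58.
Price-level factor over 7 years: (1 + 3.73%)^7 ≈ 1.2922027033.
Dividing the nominal maturity value by the price-level factor gives the value in today's money.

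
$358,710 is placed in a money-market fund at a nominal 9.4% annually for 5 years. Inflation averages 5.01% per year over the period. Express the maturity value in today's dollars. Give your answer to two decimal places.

$440,227.13

Nominal value at maturity: $358,710 × (1 + 9.4%)^5 ≈ $562,121.37.
Price-level factor over 5 years: (1 + 5.01%)^5 ≈ 1.2768894314.
The maturity value deflated by that factor is the answer in today's purchasing power.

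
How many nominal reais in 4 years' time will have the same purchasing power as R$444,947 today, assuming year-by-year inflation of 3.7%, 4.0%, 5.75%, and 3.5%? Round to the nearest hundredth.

Cumulative price-level factor: 1.037 × 1.040 × 1.0575 × 1.035 = 1.180409841.
Multiplying R$444,947 by the price-level factor gives the future nominal sum.

R$525,219.82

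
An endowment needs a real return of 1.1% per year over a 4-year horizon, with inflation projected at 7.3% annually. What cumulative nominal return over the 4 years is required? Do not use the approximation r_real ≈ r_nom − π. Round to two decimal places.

38.49%

Required annual nominal rate: (1+1.1%)(1+7.3%) − 1 = 8.4803%.
Cumulative over 4 years: (1 + 0.084803)^4 − 1 ≈ 0.38485.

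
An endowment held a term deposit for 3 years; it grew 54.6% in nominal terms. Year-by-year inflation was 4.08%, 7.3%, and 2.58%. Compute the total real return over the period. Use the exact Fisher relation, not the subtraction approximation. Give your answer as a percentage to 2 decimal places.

34.95%

Cumulative inflation factor: 1.0408 × 1.073 × 1.0258 ≈ 1.14559.
Nominal growth factor: 1.54600. Real growth factor = 1.54600 / 1.14559 ≈ 1.34952.
Total real return ≈ 34.9521%.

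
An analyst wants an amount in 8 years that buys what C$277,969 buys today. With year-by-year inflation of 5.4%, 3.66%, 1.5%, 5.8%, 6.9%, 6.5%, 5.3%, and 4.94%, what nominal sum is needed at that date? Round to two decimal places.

Cumulative price-level factor: 1.054 × 1.0366 × 1.015 × 1.058 × 1.069 × 1.065 × 1.053 × 1.0494 ≈ 1.4760472819.
The nominal amount required is C$277,969 scaled up by that factor.

C$410,295.39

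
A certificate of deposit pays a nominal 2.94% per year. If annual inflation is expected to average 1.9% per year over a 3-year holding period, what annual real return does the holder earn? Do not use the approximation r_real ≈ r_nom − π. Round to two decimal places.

1.02%

With constant rates the annual real return is the same each year: (1+2.94%)/(1+1.9%) − 1 = 0.01021.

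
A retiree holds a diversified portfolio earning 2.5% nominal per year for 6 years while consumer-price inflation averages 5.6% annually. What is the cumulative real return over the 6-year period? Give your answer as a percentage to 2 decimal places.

The annual real rate is (1+2.5%)/(1+5.6%) − 1 = -2.9356%.
Compounded over 6 years: (1 + -0.029356)^6 − 1 ≈ -0.16370.

-16.37%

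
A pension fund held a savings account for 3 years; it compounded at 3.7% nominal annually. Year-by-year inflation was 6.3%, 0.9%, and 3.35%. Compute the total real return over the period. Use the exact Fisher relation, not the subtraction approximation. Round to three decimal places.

Cumulative inflation factor: 1.063 × 1.009 × 1.0335 ≈ 1.10850.
Nominal growth factor: 1.11516. Real growth factor = 1.11516 / 1.10850 ≈ 1.00601.
Total real return ≈ 0.6008%.

0.601%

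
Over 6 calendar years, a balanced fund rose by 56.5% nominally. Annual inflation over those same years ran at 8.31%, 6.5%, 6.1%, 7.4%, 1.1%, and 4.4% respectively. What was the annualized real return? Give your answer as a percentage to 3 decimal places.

Cumulative inflation factor: 1.0831 × 1.065 × 1.061 × 1.074 × 1.011 × 1.044 ≈ 1.38736.
Nominal growth factor: 1.56500. Real growth factor = 1.56500 / 1.38736 ≈ 1.12804.
Annualized: 1.12804^(1/6) − 1 ≈ 0.02028.

2.028%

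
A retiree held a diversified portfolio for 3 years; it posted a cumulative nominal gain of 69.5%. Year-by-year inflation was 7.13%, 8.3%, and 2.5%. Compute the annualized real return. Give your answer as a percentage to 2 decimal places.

Cumulative inflation factor: 1.0713 × 1.083 × 1.025 ≈ 1.18922.
Nominal growth factor: 1.69500. Real growth factor = 1.69500 / 1.18922 ≈ 1.42530.
Annualized: 1.42530^(1/3) − 1 ≈ 0.12539.

12.54%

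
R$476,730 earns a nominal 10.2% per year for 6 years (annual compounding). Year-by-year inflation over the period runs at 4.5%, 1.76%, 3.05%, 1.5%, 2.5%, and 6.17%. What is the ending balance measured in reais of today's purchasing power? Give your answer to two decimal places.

Nominal value at maturity: R$476,730 × (1 + 10.2%)^6 ≈ R$853,811.60.
Price-level factor over 6 years: 1.045 × 1.0176 × 1.0305 × 1.015 × 1.025 × 1.0617 ≈ 1.2104116913.
The maturity value deflated by that factor is the answer in today's purchasing power.

R$705,389.42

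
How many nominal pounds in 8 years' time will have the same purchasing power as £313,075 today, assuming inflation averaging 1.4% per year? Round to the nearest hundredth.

Cumulative price-level factor: (1+1.4%)^8 ≈ 1.1176443834.
Multiplying £313,075 by the price-level factor gives the future nominal sum.

£349,906.52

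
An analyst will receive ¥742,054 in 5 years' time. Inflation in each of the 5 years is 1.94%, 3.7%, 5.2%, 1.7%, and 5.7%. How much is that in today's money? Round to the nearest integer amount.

Price-level factor over 5 years: 1.0194 × 1.037 × 1.052 × 1.017 × 1.057 ≈ 1.1954600453.
Purchasing power today: ¥742,054 divided by that factor.

¥620,727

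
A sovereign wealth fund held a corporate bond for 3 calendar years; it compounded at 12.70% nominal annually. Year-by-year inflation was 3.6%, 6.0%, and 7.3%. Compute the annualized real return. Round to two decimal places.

Cumulative inflation factor: 1.036 × 1.060 × 1.073 ≈ 1.17833.
Nominal growth factor: 1.43144. Real growth factor = 1.43144 / 1.17833 ≈ 1.21480.
Annualized: 1.21480^(1/3) − 1 ≈ 0.06701.

6.70%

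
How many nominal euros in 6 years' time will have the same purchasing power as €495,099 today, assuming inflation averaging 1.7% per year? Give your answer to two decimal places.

€547,794.63

Cumulative price-level factor: (1+1.7%)^6 ≈ 1.1064345214.
The nominal amount required is €495,099 scaled up by that factor.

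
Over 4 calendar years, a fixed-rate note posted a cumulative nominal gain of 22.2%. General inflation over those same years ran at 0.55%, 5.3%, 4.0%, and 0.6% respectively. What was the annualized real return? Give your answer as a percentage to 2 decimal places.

2.48%

Cumulative inflation factor: 1.0055 × 1.053 × 1.040 × 1.006 ≈ 1.10775.
Nominal growth factor: 1.22200. Real growth factor = 1.22200 / 1.10775 ≈ 1.10314.
Annualized: 1.10314^(1/4) − 1 ≈ 0.02484.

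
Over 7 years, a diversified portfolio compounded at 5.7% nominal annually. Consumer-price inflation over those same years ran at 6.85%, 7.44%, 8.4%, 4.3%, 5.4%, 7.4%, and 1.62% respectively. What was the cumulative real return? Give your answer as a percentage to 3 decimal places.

Cumulative inflation factor: 1.0685 × 1.0744 × 1.084 × 1.043 × 1.054 × 1.074 × 1.0162 ≈ 1.49306.
Nominal growth factor: 1.47409. Real growth factor = 1.47409 / 1.49306 ≈ 0.98729.
Total real return ≈ -1.2706%.

-1.271%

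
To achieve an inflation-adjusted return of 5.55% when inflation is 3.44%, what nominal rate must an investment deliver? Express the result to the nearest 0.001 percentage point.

9.181%

By the Fisher equation, 1 + r_nom = (1 + 5.55%)(1 + 3.44%) = 1.0555 × 1.0344 = 1.0918092.
So r_nom = 9.18092%.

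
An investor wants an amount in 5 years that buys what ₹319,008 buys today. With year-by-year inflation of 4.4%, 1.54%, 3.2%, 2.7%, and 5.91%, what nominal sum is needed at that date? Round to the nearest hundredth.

₹379,600.12

Cumulative price-level factor: 1.044 × 1.0154 × 1.032 × 1.027 × 1.0591 ≈ 1.1899391863.
The nominal amount required is ₹319,008 scaled up by that factor.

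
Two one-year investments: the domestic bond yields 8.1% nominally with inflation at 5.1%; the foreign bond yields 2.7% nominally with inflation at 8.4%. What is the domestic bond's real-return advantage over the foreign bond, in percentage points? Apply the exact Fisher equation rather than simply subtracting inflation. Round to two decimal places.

The domestic bond real return: 1.081/1.051 − 1 = 2.854%.
The foreign bond real return: 1.027/1.084 − 1 = -5.258%.
Difference: 2.854 − (-5.258) = 8.112 pp.

8.11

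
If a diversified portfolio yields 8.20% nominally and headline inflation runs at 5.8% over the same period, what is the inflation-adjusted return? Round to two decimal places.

Real return via the Fisher equation: (1 + 8.20%)/(1 + 5.8%) − 1 = 1.0820/1.058 − 1 ≈ 0.02268.

2.27%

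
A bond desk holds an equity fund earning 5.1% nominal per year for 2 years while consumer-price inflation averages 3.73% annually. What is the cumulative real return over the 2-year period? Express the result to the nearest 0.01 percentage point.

The annual real rate is (1+5.1%)/(1+3.73%) − 1 = 1.3207%.
Compounded over 2 years: (1 + 0.013207)^2 − 1 ≈ 0.02659.

2.66%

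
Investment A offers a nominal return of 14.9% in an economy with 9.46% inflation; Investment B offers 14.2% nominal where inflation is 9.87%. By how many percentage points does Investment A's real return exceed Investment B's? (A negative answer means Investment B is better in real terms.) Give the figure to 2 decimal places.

Investment A real return: 1.149/1.0946 − 1 = 4.970%.
Investment B real return: 1.142/1.0987 − 1 = 3.941%.
Difference: 4.970 − 3.941 = 1.029 pp.

1.03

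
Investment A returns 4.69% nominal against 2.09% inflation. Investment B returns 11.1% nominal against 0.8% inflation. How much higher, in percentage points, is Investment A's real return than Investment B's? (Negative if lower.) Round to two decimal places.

-7.67

Investment A real return: 1.0469/1.0209 − 1 = 2.547%.
Investment B real return: 1.111/1.008 − 1 = 10.218%.
Difference: 2.547 − 10.218 = -7.671 pp.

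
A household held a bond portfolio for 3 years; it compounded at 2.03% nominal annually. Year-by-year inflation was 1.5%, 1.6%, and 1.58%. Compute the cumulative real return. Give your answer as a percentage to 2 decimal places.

1.39%

Cumulative inflation factor: 1.015 × 1.016 × 1.0158 ≈ 1.04753.
Nominal growth factor: 1.06214. Real growth factor = 1.06214 / 1.04753 ≈ 1.01395.
Total real return ≈ 1.3948%.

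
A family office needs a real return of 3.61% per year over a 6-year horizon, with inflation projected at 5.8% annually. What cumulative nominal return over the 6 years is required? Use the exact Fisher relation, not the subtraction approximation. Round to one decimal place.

Required annual nominal rate: (1+3.61%)(1+5.8%) − 1 = 9.61938%.
Cumulative over 6 years: (1 + 0.0961938)^6 − 1 ≈ 0.73510.

73.5%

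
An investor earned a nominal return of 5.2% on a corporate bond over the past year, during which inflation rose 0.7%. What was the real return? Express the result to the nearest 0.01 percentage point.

4.47%

Real return via the Fisher equation: (1 + 5.2%)/(1 + 0.7%) − 1 = 1.052/1.007 − 1 ≈ 0.04469.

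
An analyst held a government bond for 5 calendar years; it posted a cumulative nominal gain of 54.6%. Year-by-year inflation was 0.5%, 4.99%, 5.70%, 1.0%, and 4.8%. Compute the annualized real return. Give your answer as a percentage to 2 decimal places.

5.54%

Cumulative inflation factor: 1.005 × 1.0499 × 1.0570 × 1.010 × 1.048 ≈ 1.18052.
Nominal growth factor: 1.54600. Real growth factor = 1.54600 / 1.18052 ≈ 1.30960.
Annualized: 1.30960^(1/5) − 1 ≈ 0.05543.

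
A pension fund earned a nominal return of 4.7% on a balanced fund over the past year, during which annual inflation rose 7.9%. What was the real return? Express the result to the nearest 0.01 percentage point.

-2.97%

Real return via the Fisher equation: (1 + 4.7%)/(1 + 7.9%) − 1 = 1.047/1.079 − 1 ≈ -0.02966.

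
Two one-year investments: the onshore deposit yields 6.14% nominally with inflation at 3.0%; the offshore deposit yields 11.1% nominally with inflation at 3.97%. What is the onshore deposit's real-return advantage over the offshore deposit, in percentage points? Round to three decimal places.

The onshore deposit real return: 1.0614/1.030 − 1 = 3.0485%.
The offshore deposit real return: 1.111/1.0397 − 1 = 6.8577%.
Difference: 3.0485 − 6.8577 = -3.8092 pp.

-3.809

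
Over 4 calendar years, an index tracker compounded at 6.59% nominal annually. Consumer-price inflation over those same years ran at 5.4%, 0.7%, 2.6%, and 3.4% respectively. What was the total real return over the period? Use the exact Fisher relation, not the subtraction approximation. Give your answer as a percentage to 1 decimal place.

14.6%

Cumulative inflation factor: 1.054 × 1.007 × 1.026 × 1.034 ≈ 1.12600.
Nominal growth factor: 1.29082. Real growth factor = 1.29082 / 1.12600 ≈ 1.14638.
Total real return ≈ 14.6378%.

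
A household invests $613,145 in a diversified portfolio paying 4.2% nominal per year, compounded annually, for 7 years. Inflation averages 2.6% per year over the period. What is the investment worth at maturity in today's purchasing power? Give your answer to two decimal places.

$683,291.00

Nominal value at maturity: $613,145 × (1 + 4.2%)^7 ≈ $817,781.39.
Price-level factor over 7 years: (1 + 2.6%)^7 ≈ 1.1968274058.
Dividing the nominal maturity value by the price-level factor gives the value in today's money.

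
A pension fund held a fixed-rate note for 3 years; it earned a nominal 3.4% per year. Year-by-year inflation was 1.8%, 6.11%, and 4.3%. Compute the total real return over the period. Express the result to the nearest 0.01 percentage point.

Cumulative inflation factor: 1.018 × 1.0611 × 1.043 ≈ 1.12665.
Nominal growth factor: 1.10551. Real growth factor = 1.10551 / 1.12665 ≈ 0.98124.
Total real return ≈ -1.8765%.

-1.88%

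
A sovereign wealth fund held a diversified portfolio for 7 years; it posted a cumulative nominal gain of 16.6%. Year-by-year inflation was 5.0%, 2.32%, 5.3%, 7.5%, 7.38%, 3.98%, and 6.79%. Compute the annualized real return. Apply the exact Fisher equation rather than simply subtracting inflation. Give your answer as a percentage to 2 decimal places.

Cumulative inflation factor: 1.050 × 1.0232 × 1.053 × 1.075 × 1.0738 × 1.0398 × 1.0679 ≈ 1.45008.
Nominal growth factor: 1.16600. Real growth factor = 1.16600 / 1.45008 ≈ 0.80410.
Annualized: 0.80410^(1/7) − 1 ≈ -0.03067.

-3.07%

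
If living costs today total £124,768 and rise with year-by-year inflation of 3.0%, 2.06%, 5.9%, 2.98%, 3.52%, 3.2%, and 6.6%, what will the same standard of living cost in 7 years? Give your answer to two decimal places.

£162,894.35

Cumulative price-level factor: 1.030 × 1.0206 × 1.059 × 1.0298 × 1.0352 × 1.032 × 1.066 ≈ 1.3055779349.
The nominal amount required is £124,768 scaled up by that factor.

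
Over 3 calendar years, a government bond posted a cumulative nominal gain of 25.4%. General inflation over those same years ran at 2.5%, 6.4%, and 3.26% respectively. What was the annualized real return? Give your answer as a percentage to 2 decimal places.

Cumulative inflation factor: 1.025 × 1.064 × 1.0326 ≈ 1.12615.
Nominal growth factor: 1.25400. Real growth factor = 1.25400 / 1.12615 ≈ 1.11352.
Annualized: 1.11352^(1/3) − 1 ≈ 0.03649.

3.65%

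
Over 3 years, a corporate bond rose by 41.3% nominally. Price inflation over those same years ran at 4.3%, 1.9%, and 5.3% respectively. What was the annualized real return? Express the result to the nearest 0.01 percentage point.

8.08%

Cumulative inflation factor: 1.043 × 1.019 × 1.053 ≈ 1.11915.
Nominal growth factor: 1.41300. Real growth factor = 1.41300 / 1.11915 ≈ 1.26257.
Annualized: 1.26257^(1/3) − 1 ≈ 0.08082.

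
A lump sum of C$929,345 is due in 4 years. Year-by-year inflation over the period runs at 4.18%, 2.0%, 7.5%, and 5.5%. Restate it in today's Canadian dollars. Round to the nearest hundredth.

C$771,136.96

Price-level factor over 4 years: 1.0418 × 1.020 × 1.075 × 1.055 = 1.2051620535.
Purchasing power today: C$929,345 divided by that factor.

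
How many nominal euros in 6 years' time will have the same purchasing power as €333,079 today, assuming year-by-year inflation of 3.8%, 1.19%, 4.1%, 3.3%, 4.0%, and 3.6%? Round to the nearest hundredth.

Cumulative price-level factor: 1.038 × 1.0119 × 1.041 × 1.033 × 1.040 × 1.036 ≈ 1.2169678220.
The nominal amount required is €333,079 scaled up by that factor.

€405,346.43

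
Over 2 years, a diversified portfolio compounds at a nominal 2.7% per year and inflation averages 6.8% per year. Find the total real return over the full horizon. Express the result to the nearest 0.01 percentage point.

-7.53%

The annual real rate is (1+2.7%)/(1+6.8%) − 1 = -3.8390%.
Compounded over 2 years: (1 + -0.038390)^2 − 1 ≈ -0.07531.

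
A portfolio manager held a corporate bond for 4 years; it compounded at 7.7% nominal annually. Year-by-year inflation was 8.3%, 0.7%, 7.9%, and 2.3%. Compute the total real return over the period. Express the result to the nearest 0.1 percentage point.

Cumulative inflation factor: 1.083 × 1.007 × 1.079 × 1.023 ≈ 1.20380.
Nominal growth factor: 1.34544. Real growth factor = 1.34544 / 1.20380 ≈ 1.11766.
Total real return ≈ 11.7655%.

11.8%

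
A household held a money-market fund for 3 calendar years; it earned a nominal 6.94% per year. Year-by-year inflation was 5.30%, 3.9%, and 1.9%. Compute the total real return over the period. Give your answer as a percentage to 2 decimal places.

Cumulative inflation factor: 1.0530 × 1.039 × 1.019 ≈ 1.11485.
Nominal growth factor: 1.22298. Real growth factor = 1.22298 / 1.11485 ≈ 1.09699.
Total real return ≈ 9.6989%.

9.70%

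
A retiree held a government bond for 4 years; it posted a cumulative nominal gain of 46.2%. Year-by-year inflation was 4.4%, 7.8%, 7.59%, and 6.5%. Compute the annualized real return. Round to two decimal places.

3.19%

Cumulative inflation factor: 1.044 × 1.078 × 1.0759 × 1.065 ≈ 1.28956.
Nominal growth factor: 1.46200. Real growth factor = 1.46200 / 1.28956 ≈ 1.13372.
Annualized: 1.13372^(1/4) − 1 ≈ 0.03187.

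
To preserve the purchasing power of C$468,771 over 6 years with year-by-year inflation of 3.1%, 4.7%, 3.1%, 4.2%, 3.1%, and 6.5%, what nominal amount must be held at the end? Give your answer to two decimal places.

C$596,898.85

Cumulative price-level factor: 1.031 × 1.047 × 1.031 × 1.042 × 1.031 × 1.065 ≈ 1.2733271647.
Multiplying C$468,771 by the price-level factor gives the future nominal sum.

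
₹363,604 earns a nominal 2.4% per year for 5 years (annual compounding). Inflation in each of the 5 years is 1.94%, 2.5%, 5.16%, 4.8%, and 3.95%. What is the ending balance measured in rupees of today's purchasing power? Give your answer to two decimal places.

₹341,998.02

Nominal value at maturity: ₹363,604 × (1 + 2.4%)^5 ≈ ₹409,381.71.
Price-level factor over 5 years: 1.0194 × 1.025 × 1.0516 × 1.048 × 1.0395 ≈ 1.1970294861.
The maturity value deflated by that factor is the answer in today's purchasing power.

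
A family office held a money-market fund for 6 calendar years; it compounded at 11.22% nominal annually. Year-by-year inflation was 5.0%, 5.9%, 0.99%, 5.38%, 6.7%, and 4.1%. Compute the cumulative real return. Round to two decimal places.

Cumulative inflation factor: 1.050 × 1.059 × 1.0099 × 1.0538 × 1.067 × 1.041 ≈ 1.31443.
Nominal growth factor: 1.89277. Real growth factor = 1.89277 / 1.31443 ≈ 1.43999.
Total real return ≈ 43.9993%.

44.00%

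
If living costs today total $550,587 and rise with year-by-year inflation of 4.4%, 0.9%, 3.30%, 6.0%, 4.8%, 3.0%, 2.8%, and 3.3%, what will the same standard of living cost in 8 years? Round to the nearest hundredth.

Cumulative price-level factor: 1.044 × 1.009 × 1.0330 × 1.060 × 1.048 × 1.030 × 1.028 × 1.033 ≈ 1.3221776001.
Multiplying $550,587 by the price-level factor gives the future nominal sum.

$727,973.80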